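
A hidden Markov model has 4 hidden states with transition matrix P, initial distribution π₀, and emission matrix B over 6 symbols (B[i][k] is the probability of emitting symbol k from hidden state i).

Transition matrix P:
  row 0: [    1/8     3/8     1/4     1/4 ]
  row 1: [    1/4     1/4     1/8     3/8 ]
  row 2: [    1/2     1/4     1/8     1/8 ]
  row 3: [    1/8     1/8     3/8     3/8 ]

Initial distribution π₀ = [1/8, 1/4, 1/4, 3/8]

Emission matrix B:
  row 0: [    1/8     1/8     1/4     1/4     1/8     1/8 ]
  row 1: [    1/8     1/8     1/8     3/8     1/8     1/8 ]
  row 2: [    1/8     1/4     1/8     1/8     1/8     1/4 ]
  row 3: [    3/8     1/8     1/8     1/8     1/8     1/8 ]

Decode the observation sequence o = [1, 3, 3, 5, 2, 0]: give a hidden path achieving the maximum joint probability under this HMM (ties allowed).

path = [2, 0, 1, 2, 0, 3]

t=0: δ = [1.562e-02, 3.125e-02, 6.250e-02, 4.688e-02]  (obs o_0=1)
t=1: δ = [7.812e-03, 5.859e-03, 2.197e-03, 2.197e-03]  ψ = [2, 2, 3, 3]  (obs o_1=3)
t=2: δ = [3.662e-04, 1.099e-03, 2.441e-04, 2.747e-04]  ψ = [1, 0, 0, 1]  (obs o_2=3)
t=3: δ = [3.433e-05, 3.433e-05, 3.433e-05, 5.150e-05]  ψ = [1, 1, 1, 1]  (obs o_3=5)
t=4: δ = [4.292e-06, 1.609e-06, 2.414e-06, 2.414e-06]  ψ = [2, 0, 3, 3]  (obs o_4=2)
t=5: δ = [1.509e-07, 2.012e-07, 1.341e-07, 4.023e-07]  ψ = [2, 0, 0, 0]  (obs o_5=0)
backtrack: best end state = 3; path = [2, 0, 1, 2, 0, 3]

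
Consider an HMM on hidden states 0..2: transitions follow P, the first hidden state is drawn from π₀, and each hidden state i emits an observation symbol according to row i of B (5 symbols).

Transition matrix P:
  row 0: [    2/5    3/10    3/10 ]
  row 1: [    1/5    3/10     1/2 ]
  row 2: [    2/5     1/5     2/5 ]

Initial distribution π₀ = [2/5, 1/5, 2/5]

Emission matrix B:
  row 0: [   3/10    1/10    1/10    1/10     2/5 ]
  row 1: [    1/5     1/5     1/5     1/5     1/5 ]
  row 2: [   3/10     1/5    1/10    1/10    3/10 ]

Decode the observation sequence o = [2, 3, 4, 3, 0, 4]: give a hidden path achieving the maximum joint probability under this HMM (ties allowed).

path = [1, 2, 0, 1, 2, 0]

t=0: δ = [4.000e-02, 4.000e-02, 4.000e-02]  (obs o_0=2)
t=1: δ = [1.600e-03, 2.400e-03, 2.000e-03]  ψ = [0, 0, 1]  (obs o_1=3)
t=2: δ = [3.200e-04, 1.440e-04, 3.600e-04]  ψ = [2, 1, 1]  (obs o_2=4)
t=3: δ = [1.440e-05, 1.920e-05, 1.440e-05]  ψ = [2, 0, 2]  (obs o_3=3)
t=4: δ = [1.728e-06, 1.152e-06, 2.880e-06]  ψ = [0, 1, 1]  (obs o_4=0)
t=5: δ = [4.608e-07, 1.152e-07, 3.456e-07]  ψ = [2, 2, 2]  (obs o_5=4)
backtrack: best end state = 0; path = [1, 2, 0, 1, 2, 0]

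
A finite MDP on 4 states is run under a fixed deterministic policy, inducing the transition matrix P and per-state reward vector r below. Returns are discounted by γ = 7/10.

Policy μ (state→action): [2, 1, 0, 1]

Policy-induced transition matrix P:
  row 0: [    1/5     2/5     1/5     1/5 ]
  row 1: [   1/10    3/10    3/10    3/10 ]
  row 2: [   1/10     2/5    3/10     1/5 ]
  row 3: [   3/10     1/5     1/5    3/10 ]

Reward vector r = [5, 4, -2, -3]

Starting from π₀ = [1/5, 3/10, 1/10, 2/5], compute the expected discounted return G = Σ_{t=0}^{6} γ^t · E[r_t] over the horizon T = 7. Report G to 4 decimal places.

G = 2.5476

t=0: π = [0.2000, 0.3000, 0.1000, 0.4000], E[r] = 0.8000, γ^t·E[r] = 0.800000, running G = 0.800000
t=1: π = [0.2000, 0.2900, 0.2400, 0.2700], E[r] = 0.8700, γ^t·E[r] = 0.609000, running G = 1.409000
t=2: π = [0.1740, 0.3170, 0.2530, 0.2560], E[r] = 0.8640, γ^t·E[r] = 0.423360, running G = 1.832360
t=3: π = [0.1686, 0.3171, 0.2570, 0.2573], E[r] = 0.8255, γ^t·E[r] = 0.283147, running G = 2.115507
t=4: π = [0.1683, 0.3168, 0.2574, 0.2574], E[r] = 0.8218, γ^t·E[r] = 0.197309, running G = 2.312816
t=5: π = [0.1683, 0.3168, 0.2574, 0.2574], E[r] = 0.8218, γ^t·E[r] = 0.138118, running G = 2.450934
t=6: π = [0.1683, 0.3168, 0.2574, 0.2574], E[r] = 0.8218, γ^t·E[r] = 0.096682, running G = 2.547616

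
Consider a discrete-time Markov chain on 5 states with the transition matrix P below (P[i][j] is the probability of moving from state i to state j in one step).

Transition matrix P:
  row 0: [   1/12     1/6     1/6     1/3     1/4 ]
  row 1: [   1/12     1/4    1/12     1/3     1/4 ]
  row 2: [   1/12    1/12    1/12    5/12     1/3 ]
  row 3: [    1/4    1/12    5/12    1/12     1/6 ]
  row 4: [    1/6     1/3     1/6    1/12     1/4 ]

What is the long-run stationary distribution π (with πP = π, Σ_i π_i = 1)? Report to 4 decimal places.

Balance equations π_j = Σ_i π_i·P[i][j]:
  π_0 = 1/12·π_0 + 1/12·π_1 + 1/12·π_2 + 1/4·π_3 + 1/6·π_4
  π_1 = 1/6·π_0 + 1/4·π_1 + 1/12·π_2 + 1/12·π_3 + 1/3·π_4
  π_2 = 1/6·π_0 + 1/12·π_1 + 1/12·π_2 + 5/12·π_3 + 1/6·π_4
  π_3 = 1/3·π_0 + 1/3·π_1 + 5/12·π_2 + 1/12·π_3 + 1/12·π_4
  normalize: π_0 + π_1 + π_2 + π_3 + π_4 = 1
Solving the linear system gives exactly π = [34/239, 45/239, 46/239, 55/239, 59/239].

π = [0.1423, 0.1883, 0.1925, 0.2301, 0.2469]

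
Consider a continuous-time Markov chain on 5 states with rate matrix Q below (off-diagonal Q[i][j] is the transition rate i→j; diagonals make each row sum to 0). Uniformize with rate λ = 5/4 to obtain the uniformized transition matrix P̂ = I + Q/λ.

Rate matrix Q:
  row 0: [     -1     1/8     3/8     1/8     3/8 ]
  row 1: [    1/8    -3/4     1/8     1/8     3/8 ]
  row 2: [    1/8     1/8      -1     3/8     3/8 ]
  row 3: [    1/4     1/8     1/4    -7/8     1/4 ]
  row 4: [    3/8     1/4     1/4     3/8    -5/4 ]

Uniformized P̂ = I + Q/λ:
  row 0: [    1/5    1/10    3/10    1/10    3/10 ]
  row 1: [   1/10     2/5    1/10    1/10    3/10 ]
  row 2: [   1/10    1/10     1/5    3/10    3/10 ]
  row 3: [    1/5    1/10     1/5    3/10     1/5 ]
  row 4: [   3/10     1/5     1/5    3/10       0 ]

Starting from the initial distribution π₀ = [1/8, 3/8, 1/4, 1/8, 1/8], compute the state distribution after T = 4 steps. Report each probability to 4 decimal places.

π = [0.1839, 0.1751, 0.2004, 0.2280, 0.2128]

t=0: π = [0.1250, 0.3750, 0.2500, 0.1250, 0.1250]
t=1: π = [0.1500, 0.2250, 0.1750, 0.2000, 0.2500]
t=2: π = [0.1850, 0.1925, 0.1925, 0.2250, 0.2050]
t=3: π = [0.1820, 0.1783, 0.1993, 0.2245, 0.2160]
t=4: π = [0.1839, 0.1751, 0.2004, 0.2280, 0.2128]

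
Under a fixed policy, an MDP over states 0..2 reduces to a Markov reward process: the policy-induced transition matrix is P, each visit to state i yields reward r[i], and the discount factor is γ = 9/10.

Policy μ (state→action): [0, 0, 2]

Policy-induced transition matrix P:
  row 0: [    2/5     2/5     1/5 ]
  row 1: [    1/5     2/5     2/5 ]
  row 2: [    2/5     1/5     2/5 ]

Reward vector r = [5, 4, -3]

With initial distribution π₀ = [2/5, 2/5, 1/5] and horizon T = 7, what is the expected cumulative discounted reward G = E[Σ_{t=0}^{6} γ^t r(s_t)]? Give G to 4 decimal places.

t=0: π = [0.4000, 0.4000, 0.2000], E[r] = 3.0000, γ^t·E[r] = 3.000000, running G = 3.000000
t=1: π = [0.3200, 0.3600, 0.3200], E[r] = 2.0800, γ^t·E[r] = 1.872000, running G = 4.872000
t=2: π = [0.3280, 0.3360, 0.3360], E[r] = 1.9760, γ^t·E[r] = 1.600560, running G = 6.472560
t=3: π = [0.3328, 0.3328, 0.3344], E[r] = 1.9920, γ^t·E[r] = 1.452168, running G = 7.924728
t=4: π = [0.3334, 0.3331, 0.3334], E[r] = 1.9994, γ^t·E[r] = 1.311780, running G = 9.236508
t=5: π = [0.3334, 0.3333, 0.3333], E[r] = 2.0002, γ^t·E[r] = 1.181093, running G = 10.417601
t=6: π = [0.3333, 0.3333, 0.3333], E[r] = 2.0001, γ^t·E[r] = 1.062916, running G = 11.480517

G = 11.4805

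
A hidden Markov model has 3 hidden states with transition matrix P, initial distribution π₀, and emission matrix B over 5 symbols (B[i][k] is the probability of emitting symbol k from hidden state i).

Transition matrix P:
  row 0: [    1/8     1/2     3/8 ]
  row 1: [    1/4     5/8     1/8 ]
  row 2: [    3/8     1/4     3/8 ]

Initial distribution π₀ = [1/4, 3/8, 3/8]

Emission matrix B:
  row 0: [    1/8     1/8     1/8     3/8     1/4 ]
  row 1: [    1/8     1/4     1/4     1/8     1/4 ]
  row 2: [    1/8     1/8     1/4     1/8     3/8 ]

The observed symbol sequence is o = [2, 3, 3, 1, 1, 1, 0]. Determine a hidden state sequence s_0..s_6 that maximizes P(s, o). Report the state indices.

t=0: δ = [3.125e-02, 9.375e-02, 9.375e-02]  (obs o_0=2)
t=1: δ = [1.318e-02, 7.324e-03, 4.395e-03]  ψ = [2, 1, 2]  (obs o_1=3)
t=2: δ = [6.866e-04, 8.240e-04, 6.180e-04]  ψ = [1, 0, 0]  (obs o_2=3)
t=3: δ = [2.897e-05, 1.287e-04, 3.219e-05]  ψ = [2, 1, 0]  (obs o_3=1)
t=4: δ = [4.023e-06, 2.012e-05, 2.012e-06]  ψ = [1, 1, 1]  (obs o_4=1)
t=5: δ = [6.286e-07, 3.143e-06, 3.143e-07]  ψ = [1, 1, 1]  (obs o_5=1)
t=6: δ = [9.823e-08, 2.456e-07, 4.911e-08]  ψ = [1, 1, 1]  (obs o_6=0)
backtrack: best end state = 1; path = [2, 0, 1, 1, 1, 1, 1]

path = [2, 0, 1, 1, 1, 1, 1]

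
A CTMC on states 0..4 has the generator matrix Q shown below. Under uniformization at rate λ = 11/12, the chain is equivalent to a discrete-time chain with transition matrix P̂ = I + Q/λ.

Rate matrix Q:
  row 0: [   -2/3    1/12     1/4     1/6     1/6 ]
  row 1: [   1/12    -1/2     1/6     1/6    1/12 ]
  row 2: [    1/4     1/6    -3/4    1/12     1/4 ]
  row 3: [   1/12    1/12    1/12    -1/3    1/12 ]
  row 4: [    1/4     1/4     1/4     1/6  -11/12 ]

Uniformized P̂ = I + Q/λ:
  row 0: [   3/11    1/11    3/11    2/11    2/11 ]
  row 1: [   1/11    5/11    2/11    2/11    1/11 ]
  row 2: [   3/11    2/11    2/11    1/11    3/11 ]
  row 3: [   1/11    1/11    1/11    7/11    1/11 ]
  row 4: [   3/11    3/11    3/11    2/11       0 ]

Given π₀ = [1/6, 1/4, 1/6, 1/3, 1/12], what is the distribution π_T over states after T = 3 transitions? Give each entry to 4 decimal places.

π = [0.1786, 0.2055, 0.1811, 0.3067, 0.1282]

t=0: π = [0.1667, 0.2500, 0.1667, 0.3333, 0.0833]
t=1: π = [0.1667, 0.2121, 0.1742, 0.3182, 0.1288]
t=2: π = [0.1763, 0.2073, 0.1798, 0.3106, 0.1260]
t=3: π = [0.1786, 0.2055, 0.1811, 0.3067, 0.1282]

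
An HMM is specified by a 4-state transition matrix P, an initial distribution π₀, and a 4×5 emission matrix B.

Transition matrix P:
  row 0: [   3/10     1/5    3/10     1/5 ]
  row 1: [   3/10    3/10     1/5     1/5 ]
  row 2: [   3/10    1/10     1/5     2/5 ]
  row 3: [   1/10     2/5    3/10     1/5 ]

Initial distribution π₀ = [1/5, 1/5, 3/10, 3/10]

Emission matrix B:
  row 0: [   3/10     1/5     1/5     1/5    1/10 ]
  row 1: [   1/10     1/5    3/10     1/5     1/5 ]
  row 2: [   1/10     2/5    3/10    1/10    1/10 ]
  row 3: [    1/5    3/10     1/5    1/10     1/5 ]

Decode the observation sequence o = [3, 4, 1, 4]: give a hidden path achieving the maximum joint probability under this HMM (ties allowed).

path = [2, 3, 2, 3]

t=0: δ = [4.000e-02, 4.000e-02, 3.000e-02, 3.000e-02]  (obs o_0=3)
t=1: δ = [1.200e-03, 2.400e-03, 1.200e-03, 2.400e-03]  ψ = [0, 1, 0, 2]  (obs o_1=4)
t=2: δ = [1.440e-04, 1.920e-04, 2.880e-04, 1.440e-04]  ψ = [1, 3, 3, 1]  (obs o_2=1)
t=3: δ = [8.640e-06, 1.152e-05, 5.760e-06, 2.304e-05]  ψ = [2, 1, 2, 2]  (obs o_3=4)
backtrack: best end state = 3; path = [2, 3, 2, 3]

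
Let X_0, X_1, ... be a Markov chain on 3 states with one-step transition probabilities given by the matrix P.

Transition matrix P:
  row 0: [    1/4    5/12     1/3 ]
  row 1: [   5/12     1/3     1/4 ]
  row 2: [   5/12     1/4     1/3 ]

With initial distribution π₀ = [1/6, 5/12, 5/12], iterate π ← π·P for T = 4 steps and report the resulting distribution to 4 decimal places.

t=0: π = [0.1667, 0.4167, 0.4167]
t=1: π = [0.3889, 0.3125, 0.2986]
t=2: π = [0.3519, 0.3409, 0.3073]
t=3: π = [0.3580, 0.3370, 0.3049]
t=4: π = [0.3570, 0.3378, 0.3052]

π = [0.3570, 0.3378, 0.3052]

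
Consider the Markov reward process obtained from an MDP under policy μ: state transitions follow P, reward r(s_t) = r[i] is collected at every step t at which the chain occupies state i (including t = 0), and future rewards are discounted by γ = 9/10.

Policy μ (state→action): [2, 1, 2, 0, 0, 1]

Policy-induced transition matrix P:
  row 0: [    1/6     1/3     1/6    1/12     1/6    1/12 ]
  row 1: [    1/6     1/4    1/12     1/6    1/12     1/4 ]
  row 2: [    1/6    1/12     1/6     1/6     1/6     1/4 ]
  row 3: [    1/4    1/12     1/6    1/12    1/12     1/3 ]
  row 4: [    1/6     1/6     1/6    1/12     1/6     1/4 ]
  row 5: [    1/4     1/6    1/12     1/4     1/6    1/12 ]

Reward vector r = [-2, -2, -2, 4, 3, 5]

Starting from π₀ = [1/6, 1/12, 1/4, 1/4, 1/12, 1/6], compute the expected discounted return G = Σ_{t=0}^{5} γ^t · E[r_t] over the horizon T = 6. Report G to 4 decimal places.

G = 4.5990

t=0: π = [0.1667, 0.0833, 0.2500, 0.2500, 0.0833, 0.1667], E[r] = 1.0833, γ^t·E[r] = 1.083333, running G = 1.083333
t=1: π = [0.2014, 0.1597, 0.1458, 0.1389, 0.1389, 0.2153], E[r] = 1.0347, γ^t·E[r] = 0.931250, running G = 2.014583
t=2: π = [0.1962, 0.1898, 0.1354, 0.1447, 0.1418, 0.1921], E[r] = 0.9219, γ^t·E[r] = 0.746719, running G = 2.761302
t=3: π = [0.1947, 0.1918, 0.1348, 0.1425, 0.1388, 0.1973], E[r] = 0.9301, γ^t·E[r] = 0.678023, running G = 3.439326
t=4: π = [0.1950, 0.1920, 0.1342, 0.1434, 0.1388, 0.1965], E[r] = 0.9304, γ^t·E[r] = 0.610437, running G = 4.049763
t=5: π = [0.1950, 0.1920, 0.1343, 0.1433, 0.1387, 0.1967], E[r] = 0.9301, γ^t·E[r] = 0.549229, running G = 4.598992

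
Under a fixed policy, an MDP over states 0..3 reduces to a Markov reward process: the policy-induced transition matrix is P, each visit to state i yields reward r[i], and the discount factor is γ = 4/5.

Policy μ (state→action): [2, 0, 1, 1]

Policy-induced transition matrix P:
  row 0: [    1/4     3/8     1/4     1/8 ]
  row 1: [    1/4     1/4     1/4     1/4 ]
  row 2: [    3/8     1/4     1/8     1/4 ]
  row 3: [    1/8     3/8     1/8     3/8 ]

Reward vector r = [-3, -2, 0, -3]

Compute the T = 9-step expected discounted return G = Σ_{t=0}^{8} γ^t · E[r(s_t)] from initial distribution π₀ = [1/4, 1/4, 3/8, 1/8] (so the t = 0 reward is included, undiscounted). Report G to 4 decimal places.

G = -8.6536

t=0: π = [0.2500, 0.2500, 0.3750, 0.1250], E[r] = -1.6250, γ^t·E[r] = -1.625000, running G = -1.625000
t=1: π = [0.2813, 0.2969, 0.1875, 0.2344], E[r] = -2.1406, γ^t·E[r] = -1.712500, running G = -3.337500
t=2: π = [0.2441, 0.3145, 0.1973, 0.2441], E[r] = -2.0938, γ^t·E[r] = -1.340000, running G = -4.677500
t=3: π = [0.2441, 0.3110, 0.1948, 0.2500], E[r] = -2.1045, γ^t·E[r] = -1.077500, running G = -5.755000
t=4: π = [0.2431, 0.3118, 0.1944, 0.2507], E[r] = -2.1050, γ^t·E[r] = -0.862225, running G = -6.617225
t=5: π = [0.2430, 0.3117, 0.1944, 0.2510], E[r] = -2.1052, γ^t·E[r] = -0.689830, running G = -7.307055
t=6: π = [0.2429, 0.3117, 0.1943, 0.2510], E[r] = -2.1053, γ^t·E[r] = -0.551880, running G = -7.858935
t=7: π = [0.2429, 0.3117, 0.1943, 0.2510], E[r] = -2.1053, γ^t·E[r] = -0.441505, running G = -8.300440
t=8: π = [0.2429, 0.3117, 0.1943, 0.2510], E[r] = -2.1053, γ^t·E[r] = -0.353204, running G = -8.653644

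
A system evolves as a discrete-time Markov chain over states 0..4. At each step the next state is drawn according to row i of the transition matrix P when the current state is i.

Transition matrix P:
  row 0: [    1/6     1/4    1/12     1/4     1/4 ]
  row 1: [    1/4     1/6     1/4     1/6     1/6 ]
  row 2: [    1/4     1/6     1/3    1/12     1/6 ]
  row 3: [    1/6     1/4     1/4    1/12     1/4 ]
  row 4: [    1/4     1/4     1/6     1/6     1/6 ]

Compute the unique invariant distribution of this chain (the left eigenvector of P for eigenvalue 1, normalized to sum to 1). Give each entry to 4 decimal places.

Balance equations π_j = Σ_i π_i·P[i][j]:
  π_0 = 1/6·π_0 + 1/4·π_1 + 1/4·π_2 + 1/6·π_3 + 1/4·π_4
  π_1 = 1/4·π_0 + 1/6·π_1 + 1/6·π_2 + 1/4·π_3 + 1/4·π_4
  π_2 = 1/12·π_0 + 1/4·π_1 + 1/3·π_2 + 1/4·π_3 + 1/6·π_4
  π_3 = 1/4·π_0 + 1/6·π_1 + 1/12·π_2 + 1/12·π_3 + 1/6·π_4
  normalize: π_0 + π_1 + π_2 + π_3 + π_4 = 1
Solving the linear system gives exactly π = [4915/22452, 2405/11226, 2413/11226, 3461/22452, 370/1871].

π = [0.2189, 0.2142, 0.2149, 0.1542, 0.1978]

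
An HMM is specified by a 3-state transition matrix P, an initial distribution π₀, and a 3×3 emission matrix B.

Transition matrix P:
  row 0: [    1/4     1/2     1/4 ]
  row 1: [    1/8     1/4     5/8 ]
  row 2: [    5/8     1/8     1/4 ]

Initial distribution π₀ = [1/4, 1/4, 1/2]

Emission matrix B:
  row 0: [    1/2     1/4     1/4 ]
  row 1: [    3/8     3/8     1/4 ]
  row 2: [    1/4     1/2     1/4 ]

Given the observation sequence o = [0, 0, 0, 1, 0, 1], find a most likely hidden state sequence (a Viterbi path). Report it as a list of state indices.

t=0: δ = [1.250e-01, 9.375e-02, 1.250e-01]  (obs o_0=0)
t=1: δ = [3.906e-02, 2.344e-02, 1.465e-02]  ψ = [2, 0, 1]  (obs o_1=0)
t=2: δ = [4.883e-03, 7.324e-03, 3.662e-03]  ψ = [0, 0, 1]  (obs o_2=0)
t=3: δ = [5.722e-04, 9.155e-04, 2.289e-03]  ψ = [2, 0, 1]  (obs o_3=1)
t=4: δ = [7.153e-04, 1.073e-04, 1.431e-04]  ψ = [2, 0, 1]  (obs o_4=0)
t=5: δ = [4.470e-05, 1.341e-04, 8.941e-05]  ψ = [0, 0, 0]  (obs o_5=1)
backtrack: best end state = 1; path = [2, 0, 1, 2, 0, 1]

path = [2, 0, 1, 2, 0, 1]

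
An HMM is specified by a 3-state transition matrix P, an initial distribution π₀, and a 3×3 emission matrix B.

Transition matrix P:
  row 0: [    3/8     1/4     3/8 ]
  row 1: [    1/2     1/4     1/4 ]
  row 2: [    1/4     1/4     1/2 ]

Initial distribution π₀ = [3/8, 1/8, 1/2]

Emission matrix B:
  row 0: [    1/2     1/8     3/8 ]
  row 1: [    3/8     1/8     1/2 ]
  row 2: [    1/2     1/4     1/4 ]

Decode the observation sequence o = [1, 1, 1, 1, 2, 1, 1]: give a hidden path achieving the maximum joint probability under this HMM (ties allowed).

path = [2, 2, 2, 2, 2, 2, 2]

t=0: δ = [4.688e-02, 1.562e-02, 1.250e-01]  (obs o_0=1)
t=1: δ = [3.906e-03, 3.906e-03, 1.562e-02]  ψ = [2, 2, 2]  (obs o_1=1)
t=2: δ = [4.883e-04, 4.883e-04, 1.953e-03]  ψ = [2, 2, 2]  (obs o_2=1)
t=3: δ = [6.104e-05, 6.104e-05, 2.441e-04]  ψ = [2, 2, 2]  (obs o_3=1)
t=4: δ = [2.289e-05, 3.052e-05, 3.052e-05]  ψ = [2, 2, 2]  (obs o_4=2)
t=5: δ = [1.907e-06, 9.537e-07, 3.815e-06]  ψ = [1, 1, 2]  (obs o_5=1)
t=6: δ = [1.192e-07, 1.192e-07, 4.768e-07]  ψ = [2, 2, 2]  (obs o_6=1)
backtrack: best end state = 2; path = [2, 2, 2, 2, 2, 2, 2]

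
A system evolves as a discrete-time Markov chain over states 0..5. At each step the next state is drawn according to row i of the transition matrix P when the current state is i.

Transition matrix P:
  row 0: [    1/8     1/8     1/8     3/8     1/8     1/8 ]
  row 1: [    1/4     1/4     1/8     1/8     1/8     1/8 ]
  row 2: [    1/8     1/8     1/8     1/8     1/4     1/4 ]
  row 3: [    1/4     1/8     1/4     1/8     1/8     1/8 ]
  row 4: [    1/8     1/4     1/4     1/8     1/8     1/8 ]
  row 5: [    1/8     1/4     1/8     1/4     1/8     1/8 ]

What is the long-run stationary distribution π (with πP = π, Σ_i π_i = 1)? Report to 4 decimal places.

π = [0.1713, 0.1845, 0.1665, 0.1861, 0.1458, 0.1458]

Balance equations π_j = Σ_i π_i·P[i][j]:
  π_0 = 1/8·π_0 + 1/4·π_1 + 1/8·π_2 + 1/4·π_3 + 1/8·π_4 + 1/8·π_5
  π_1 = 1/8·π_0 + 1/4·π_1 + 1/8·π_2 + 1/8·π_3 + 1/4·π_4 + 1/4·π_5
  π_2 = 1/8·π_0 + 1/8·π_1 + 1/8·π_2 + 1/4·π_3 + 1/4·π_4 + 1/8·π_5
  π_3 = 3/8·π_0 + 1/8·π_1 + 1/8·π_2 + 1/8·π_3 + 1/8·π_4 + 1/4·π_5
  π_4 = 1/8·π_0 + 1/8·π_1 + 1/4·π_2 + 1/8·π_3 + 1/8·π_4 + 1/8·π_5
  normalize: π_0 + π_1 + π_2 + π_3 + π_4 + π_5 = 1
Solving the linear system gives exactly π = [779/4547, 839/4547, 757/4547, 846/4547, 663/4547, 663/4547].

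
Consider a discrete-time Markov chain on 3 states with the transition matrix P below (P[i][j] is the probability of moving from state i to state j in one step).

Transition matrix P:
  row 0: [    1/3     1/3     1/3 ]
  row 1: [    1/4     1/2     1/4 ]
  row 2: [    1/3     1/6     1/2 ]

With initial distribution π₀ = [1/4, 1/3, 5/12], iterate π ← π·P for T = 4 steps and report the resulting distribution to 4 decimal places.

t=0: π = [0.2500, 0.3333, 0.4167]
t=1: π = [0.3056, 0.3194, 0.3750]
t=2: π = [0.3067, 0.3241, 0.3692]
t=3: π = [0.3063, 0.3258, 0.3679]
t=4: π = [0.3062, 0.3263, 0.3675]

π = [0.3062, 0.3263, 0.3675]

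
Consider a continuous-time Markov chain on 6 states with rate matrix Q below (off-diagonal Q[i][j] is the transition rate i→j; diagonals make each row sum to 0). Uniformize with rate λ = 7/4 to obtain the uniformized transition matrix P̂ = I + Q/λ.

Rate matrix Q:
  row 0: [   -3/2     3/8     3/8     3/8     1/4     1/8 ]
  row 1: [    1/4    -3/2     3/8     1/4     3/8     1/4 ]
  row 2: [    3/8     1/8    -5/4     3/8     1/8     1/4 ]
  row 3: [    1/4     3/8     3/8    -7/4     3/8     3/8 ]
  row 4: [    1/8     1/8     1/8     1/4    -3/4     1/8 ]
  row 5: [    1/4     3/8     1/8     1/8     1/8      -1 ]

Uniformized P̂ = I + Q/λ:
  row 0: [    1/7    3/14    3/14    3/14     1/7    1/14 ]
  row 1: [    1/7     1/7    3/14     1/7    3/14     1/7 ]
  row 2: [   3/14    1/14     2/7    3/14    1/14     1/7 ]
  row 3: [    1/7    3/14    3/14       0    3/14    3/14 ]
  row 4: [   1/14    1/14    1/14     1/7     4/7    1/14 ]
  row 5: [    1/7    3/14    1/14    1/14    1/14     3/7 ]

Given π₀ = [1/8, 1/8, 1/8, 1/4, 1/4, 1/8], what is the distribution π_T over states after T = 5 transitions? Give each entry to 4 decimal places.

t=0: π = [0.1250, 0.1250, 0.1250, 0.2500, 0.2500, 0.1250]
t=1: π = [0.1339, 0.1518, 0.1696, 0.1161, 0.2589, 0.1696]
t=2: π = [0.1365, 0.1422, 0.1652, 0.1358, 0.2487, 0.1716]
t=3: π = [0.1369, 0.1450, 0.1660, 0.1327, 0.2453, 0.1741]
t=4: π = [0.1372, 0.1452, 0.1662, 0.1331, 0.2435, 0.1748]
t=5: π = [0.1373, 0.1454, 0.1664, 0.1330, 0.2427, 0.1751]

π = [0.1373, 0.1454, 0.1664, 0.1330, 0.2427, 0.1751]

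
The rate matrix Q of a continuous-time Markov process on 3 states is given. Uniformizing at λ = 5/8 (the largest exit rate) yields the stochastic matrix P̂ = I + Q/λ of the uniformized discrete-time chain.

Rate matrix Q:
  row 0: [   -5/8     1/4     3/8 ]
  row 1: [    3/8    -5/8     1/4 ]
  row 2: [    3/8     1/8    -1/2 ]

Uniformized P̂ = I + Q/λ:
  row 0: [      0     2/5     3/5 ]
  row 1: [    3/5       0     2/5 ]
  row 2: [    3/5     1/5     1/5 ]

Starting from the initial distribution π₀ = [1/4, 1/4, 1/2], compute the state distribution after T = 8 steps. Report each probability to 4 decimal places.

π = [0.3729, 0.2302, 0.3969]

t=0: π = [0.2500, 0.2500, 0.5000]
t=1: π = [0.4500, 0.2000, 0.3500]
t=2: π = [0.3300, 0.2500, 0.4200]
t=3: π = [0.4020, 0.2160, 0.3820]
t=4: π = [0.3588, 0.2372, 0.4040]
t=5: π = [0.3847, 0.2243, 0.3910]
t=6: π = [0.3692, 0.2321, 0.3988]
t=7: π = [0.3785, 0.2274, 0.3941]
t=8: π = [0.3729, 0.2302, 0.3969]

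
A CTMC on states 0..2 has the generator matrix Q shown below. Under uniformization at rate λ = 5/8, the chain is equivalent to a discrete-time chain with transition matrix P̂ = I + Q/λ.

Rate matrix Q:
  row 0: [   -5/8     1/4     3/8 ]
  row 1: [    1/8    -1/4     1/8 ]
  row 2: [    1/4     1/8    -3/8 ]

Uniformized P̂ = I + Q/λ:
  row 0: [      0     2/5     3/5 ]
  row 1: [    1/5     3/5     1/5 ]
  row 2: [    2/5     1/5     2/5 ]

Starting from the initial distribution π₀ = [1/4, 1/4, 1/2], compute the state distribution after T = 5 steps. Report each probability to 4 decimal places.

π = [0.2276, 0.4082, 0.3642]

t=0: π = [0.2500, 0.2500, 0.5000]
t=1: π = [0.2500, 0.3500, 0.4000]
t=2: π = [0.2300, 0.3900, 0.3800]
t=3: π = [0.2300, 0.4020, 0.3680]
t=4: π = [0.2276, 0.4068, 0.3656]
t=5: π = [0.2276, 0.4082, 0.3642]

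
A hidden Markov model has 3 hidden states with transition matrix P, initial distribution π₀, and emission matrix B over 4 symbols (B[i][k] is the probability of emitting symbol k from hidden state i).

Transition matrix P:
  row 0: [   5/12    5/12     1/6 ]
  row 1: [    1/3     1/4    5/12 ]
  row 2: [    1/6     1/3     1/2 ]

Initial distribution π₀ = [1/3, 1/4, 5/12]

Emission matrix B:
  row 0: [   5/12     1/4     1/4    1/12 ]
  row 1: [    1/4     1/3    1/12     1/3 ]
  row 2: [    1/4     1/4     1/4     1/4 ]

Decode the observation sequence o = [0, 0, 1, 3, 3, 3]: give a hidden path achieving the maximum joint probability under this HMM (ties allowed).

t=0: δ = [1.389e-01, 6.250e-02, 1.042e-01]  (obs o_0=0)
t=1: δ = [2.411e-02, 1.447e-02, 1.302e-02]  ψ = [0, 0, 2]  (obs o_1=0)
t=2: δ = [2.512e-03, 3.349e-03, 1.628e-03]  ψ = [0, 0, 2]  (obs o_2=1)
t=3: δ = [9.303e-05, 3.489e-04, 3.489e-04]  ψ = [1, 0, 1]  (obs o_3=3)
t=4: δ = [9.690e-06, 3.876e-05, 4.361e-05]  ψ = [1, 2, 2]  (obs o_4=3)
t=5: δ = [1.077e-06, 4.845e-06, 5.451e-06]  ψ = [1, 2, 2]  (obs o_5=3)
backtrack: best end state = 2; path = [0, 0, 1, 2, 2, 2]

path = [0, 0, 1, 2, 2, 2]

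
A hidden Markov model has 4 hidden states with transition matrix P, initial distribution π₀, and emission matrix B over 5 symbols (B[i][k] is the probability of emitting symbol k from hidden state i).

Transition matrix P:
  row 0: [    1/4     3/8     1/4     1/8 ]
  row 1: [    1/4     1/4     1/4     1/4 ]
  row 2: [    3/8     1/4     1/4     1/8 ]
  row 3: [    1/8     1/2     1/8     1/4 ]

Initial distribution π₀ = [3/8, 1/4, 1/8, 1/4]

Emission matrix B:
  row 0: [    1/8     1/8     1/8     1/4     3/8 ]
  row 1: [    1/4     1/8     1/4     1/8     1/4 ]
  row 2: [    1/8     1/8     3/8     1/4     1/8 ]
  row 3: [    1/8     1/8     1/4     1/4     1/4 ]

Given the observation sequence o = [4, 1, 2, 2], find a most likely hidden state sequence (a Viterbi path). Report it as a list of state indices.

t=0: δ = [1.406e-01, 6.250e-02, 1.562e-02, 6.250e-02]  (obs o_0=4)
t=1: δ = [4.395e-03, 6.592e-03, 4.395e-03, 2.197e-03]  ψ = [0, 0, 0, 0]  (obs o_1=1)
t=2: δ = [2.060e-04, 4.120e-04, 6.180e-04, 4.120e-04]  ψ = [1, 0, 1, 1]  (obs o_2=2)
t=3: δ = [2.897e-05, 5.150e-05, 5.794e-05, 2.575e-05]  ψ = [2, 3, 2, 1]  (obs o_3=2)
backtrack: best end state = 2; path = [0, 1, 2, 2]

path = [0, 1, 2, 2]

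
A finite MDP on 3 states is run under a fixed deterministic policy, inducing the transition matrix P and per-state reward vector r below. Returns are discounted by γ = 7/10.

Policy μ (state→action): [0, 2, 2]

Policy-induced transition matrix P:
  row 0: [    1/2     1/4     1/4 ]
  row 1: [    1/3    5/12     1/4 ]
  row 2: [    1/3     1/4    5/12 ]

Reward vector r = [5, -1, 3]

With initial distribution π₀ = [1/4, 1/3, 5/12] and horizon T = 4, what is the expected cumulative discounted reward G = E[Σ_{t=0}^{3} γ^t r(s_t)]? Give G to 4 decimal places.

t=0: π = [0.2500, 0.3333, 0.4167], E[r] = 2.1667, γ^t·E[r] = 2.166667, running G = 2.166667
t=1: π = [0.3750, 0.3056, 0.3194], E[r] = 2.5278, γ^t·E[r] = 1.769444, running G = 3.936111
t=2: π = [0.3958, 0.3009, 0.3032], E[r] = 2.5880, γ^t·E[r] = 1.268102, running G = 5.204213
t=3: π = [0.3993, 0.3002, 0.3005], E[r] = 2.5980, γ^t·E[r] = 0.891112, running G = 6.095325

G = 6.0953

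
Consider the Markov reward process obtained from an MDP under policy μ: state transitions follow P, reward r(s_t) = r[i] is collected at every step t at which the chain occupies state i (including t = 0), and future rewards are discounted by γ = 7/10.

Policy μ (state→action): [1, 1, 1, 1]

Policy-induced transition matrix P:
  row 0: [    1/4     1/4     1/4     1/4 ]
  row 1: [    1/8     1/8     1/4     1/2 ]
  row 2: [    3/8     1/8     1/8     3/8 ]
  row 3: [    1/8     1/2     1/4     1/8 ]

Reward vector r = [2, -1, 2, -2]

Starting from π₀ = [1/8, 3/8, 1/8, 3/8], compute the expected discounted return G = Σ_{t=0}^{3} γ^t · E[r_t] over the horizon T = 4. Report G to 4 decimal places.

t=0: π = [0.1250, 0.3750, 0.1250, 0.3750], E[r] = -0.6250, γ^t·E[r] = -0.625000, running G = -0.625000
t=1: π = [0.1719, 0.2813, 0.2344, 0.3125], E[r] = -0.0938, γ^t·E[r] = -0.065625, running G = -0.690625
t=2: π = [0.2051, 0.2637, 0.2207, 0.3105], E[r] = -0.0332, γ^t·E[r] = -0.016270, running G = -0.706895
t=3: π = [0.2058, 0.2671, 0.2224, 0.3047], E[r] = -0.0200, γ^t·E[r] = -0.006867, running G = -0.713761

G = -0.7138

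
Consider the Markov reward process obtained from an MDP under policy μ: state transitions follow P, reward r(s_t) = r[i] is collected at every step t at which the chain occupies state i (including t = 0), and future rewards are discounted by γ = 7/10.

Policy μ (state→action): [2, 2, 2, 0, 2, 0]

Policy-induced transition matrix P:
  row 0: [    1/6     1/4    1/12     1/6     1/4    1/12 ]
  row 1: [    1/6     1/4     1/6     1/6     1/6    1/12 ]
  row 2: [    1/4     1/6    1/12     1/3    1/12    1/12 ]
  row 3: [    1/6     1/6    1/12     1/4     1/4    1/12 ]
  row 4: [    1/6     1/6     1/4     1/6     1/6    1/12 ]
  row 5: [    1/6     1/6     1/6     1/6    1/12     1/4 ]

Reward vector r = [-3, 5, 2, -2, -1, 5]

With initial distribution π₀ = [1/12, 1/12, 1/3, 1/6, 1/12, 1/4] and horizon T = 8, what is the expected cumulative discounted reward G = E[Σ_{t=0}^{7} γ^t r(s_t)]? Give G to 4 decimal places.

G = 3.0025

t=0: π = [0.0833, 0.0833, 0.3333, 0.1667, 0.0833, 0.2500], E[r] = 1.6667, γ^t·E[r] = 1.666667, running G = 1.666667
t=1: π = [0.1944, 0.1806, 0.1250, 0.2361, 0.1389, 0.1250], E[r] = 0.5833, γ^t·E[r] = 0.408333, running G = 2.075000
t=2: π = [0.1771, 0.1979, 0.1319, 0.2072, 0.1817, 0.1042], E[r] = 0.6470, γ^t·E[r] = 0.317025, running G = 2.392025
t=3: π = [0.1777, 0.1979, 0.1388, 0.2059, 0.1790, 0.1007], E[r] = 0.6468, γ^t·E[r] = 0.221852, running G = 2.613877
t=4: π = [0.1782, 0.1980, 0.1381, 0.2070, 0.1787, 0.1001], E[r] = 0.6392, γ^t·E[r] = 0.153476, running G = 2.767353
t=5: π = [0.1782, 0.1980, 0.1380, 0.2069, 0.1789, 0.1000], E[r] = 0.6388, γ^t·E[r] = 0.107364, running G = 2.874718
t=6: π = [0.1782, 0.1980, 0.1380, 0.2069, 0.1789, 0.1000], E[r] = 0.6389, γ^t·E[r] = 0.075160, running G = 2.949878
t=7: π = [0.1782, 0.1980, 0.1380, 0.2069, 0.1789, 0.1000], E[r] = 0.6388, γ^t·E[r] = 0.052610, running G = 3.002488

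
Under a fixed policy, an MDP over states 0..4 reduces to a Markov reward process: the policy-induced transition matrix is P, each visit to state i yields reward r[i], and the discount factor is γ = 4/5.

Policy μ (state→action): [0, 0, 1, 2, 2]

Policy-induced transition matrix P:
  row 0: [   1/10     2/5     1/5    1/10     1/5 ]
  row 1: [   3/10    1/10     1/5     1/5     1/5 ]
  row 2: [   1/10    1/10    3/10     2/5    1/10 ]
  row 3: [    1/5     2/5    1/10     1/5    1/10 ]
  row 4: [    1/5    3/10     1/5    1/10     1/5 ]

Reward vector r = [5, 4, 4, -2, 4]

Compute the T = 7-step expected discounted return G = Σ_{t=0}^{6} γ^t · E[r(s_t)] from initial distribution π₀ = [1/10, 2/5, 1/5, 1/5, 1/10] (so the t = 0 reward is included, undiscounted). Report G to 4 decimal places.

G = 11.5731

t=0: π = [0.1000, 0.4000, 0.2000, 0.2000, 0.1000], E[r] = 2.9000, γ^t·E[r] = 2.900000, running G = 2.900000
t=1: π = [0.2100, 0.2100, 0.2000, 0.2200, 0.1600], E[r] = 2.8900, γ^t·E[r] = 2.312000, running G = 5.212000
t=2: π = [0.1800, 0.2610, 0.1980, 0.2030, 0.1580], E[r] = 2.9620, γ^t·E[r] = 1.895680, running G = 7.107680
t=3: π = [0.1883, 0.2465, 0.1995, 0.2058, 0.1599], E[r] = 2.9535, γ^t·E[r] = 1.512192, running G = 8.619872
t=4: π = [0.1859, 0.2502, 0.1994, 0.2051, 0.1595], E[r] = 2.9554, γ^t·E[r] = 1.210528, running G = 9.830400
t=5: π = [0.1865, 0.2492, 0.1994, 0.2053, 0.1596], E[r] = 2.9545, γ^t·E[r] = 0.968116, running G = 10.798516
t=6: π = [0.1863, 0.2495, 0.1994, 0.2053, 0.1595], E[r] = 2.9546, γ^t·E[r] = 0.774542, running G = 11.573058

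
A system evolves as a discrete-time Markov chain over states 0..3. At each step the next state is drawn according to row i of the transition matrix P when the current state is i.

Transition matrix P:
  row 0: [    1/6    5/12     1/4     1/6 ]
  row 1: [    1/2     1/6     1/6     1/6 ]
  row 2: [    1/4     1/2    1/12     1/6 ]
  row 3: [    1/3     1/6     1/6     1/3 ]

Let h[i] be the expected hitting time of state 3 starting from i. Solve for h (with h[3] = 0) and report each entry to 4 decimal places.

h = [6.0000, 6.0000, 6.0000, 0.0000]

First-step conditioning: h[3] = 0; for i ≠ 3, h[i] = 1 + Σ_k P[i][k]·h[k].
  h[0] = 1 + 1/6·h[0] + 5/12·h[1] + 1/4·h[2]
  h[1] = 1 + 1/2·h[0] + 1/6·h[1] + 1/6·h[2]
  h[2] = 1 + 1/4·h[0] + 1/2·h[1] + 1/12·h[2]
Solving the 3×3 linear system over states ≠ 3 gives exactly h = [6, 6, 6, 0] (h[3] = 0 is the target).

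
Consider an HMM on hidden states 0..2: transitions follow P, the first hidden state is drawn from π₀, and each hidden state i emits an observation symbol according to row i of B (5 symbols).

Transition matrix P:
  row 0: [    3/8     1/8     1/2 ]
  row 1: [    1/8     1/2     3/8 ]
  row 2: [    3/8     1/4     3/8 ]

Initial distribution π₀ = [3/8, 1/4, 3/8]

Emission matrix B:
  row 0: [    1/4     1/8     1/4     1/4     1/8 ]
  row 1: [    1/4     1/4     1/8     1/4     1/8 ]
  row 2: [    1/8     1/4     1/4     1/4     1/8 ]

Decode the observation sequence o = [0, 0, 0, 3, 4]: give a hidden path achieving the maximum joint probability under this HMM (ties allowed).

path = [1, 1, 1, 1, 1]

t=0: δ = [9.375e-02, 6.250e-02, 4.688e-02]  (obs o_0=0)
t=1: δ = [8.789e-03, 7.812e-03, 5.859e-03]  ψ = [0, 1, 0]  (obs o_1=0)
t=2: δ = [8.240e-04, 9.766e-04, 5.493e-04]  ψ = [0, 1, 0]  (obs o_2=0)
t=3: δ = [7.725e-05, 1.221e-04, 1.030e-04]  ψ = [0, 1, 0]  (obs o_3=3)
t=4: δ = [4.828e-06, 7.629e-06, 5.722e-06]  ψ = [2, 1, 1]  (obs o_4=4)
backtrack: best end state = 1; path = [1, 1, 1, 1, 1]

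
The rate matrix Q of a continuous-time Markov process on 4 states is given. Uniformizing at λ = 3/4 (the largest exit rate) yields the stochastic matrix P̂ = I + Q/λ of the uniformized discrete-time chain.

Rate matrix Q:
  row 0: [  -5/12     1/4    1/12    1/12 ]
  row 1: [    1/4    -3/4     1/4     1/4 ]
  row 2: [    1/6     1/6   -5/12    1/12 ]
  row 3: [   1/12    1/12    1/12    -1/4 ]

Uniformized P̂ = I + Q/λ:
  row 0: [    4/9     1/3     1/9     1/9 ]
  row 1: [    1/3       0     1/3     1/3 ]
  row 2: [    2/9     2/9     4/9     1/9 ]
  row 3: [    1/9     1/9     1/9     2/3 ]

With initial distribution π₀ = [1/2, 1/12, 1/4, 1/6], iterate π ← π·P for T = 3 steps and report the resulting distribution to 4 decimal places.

π = [0.2761, 0.1831, 0.2297, 0.3112]

t=0: π = [0.5000, 0.0833, 0.2500, 0.1667]
t=1: π = [0.3241, 0.2407, 0.2130, 0.2222]
t=2: π = [0.2963, 0.1800, 0.2356, 0.2881]
t=3: π = [0.2761, 0.1831, 0.2297, 0.3112]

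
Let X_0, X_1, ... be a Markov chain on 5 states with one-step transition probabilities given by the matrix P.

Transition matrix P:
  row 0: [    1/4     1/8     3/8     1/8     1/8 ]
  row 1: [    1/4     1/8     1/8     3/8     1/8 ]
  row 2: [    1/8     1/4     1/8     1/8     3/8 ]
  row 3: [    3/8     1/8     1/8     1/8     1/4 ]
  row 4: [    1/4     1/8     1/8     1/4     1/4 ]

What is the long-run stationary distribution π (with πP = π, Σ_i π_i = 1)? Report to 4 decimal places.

π = [0.2503, 0.1484, 0.1876, 0.1901, 0.2236]

Balance equations π_j = Σ_i π_i·P[i][j]:
  π_0 = 1/4·π_0 + 1/4·π_1 + 1/8·π_2 + 3/8·π_3 + 1/4·π_4
  π_1 = 1/8·π_0 + 1/8·π_1 + 1/4·π_2 + 1/8·π_3 + 1/8·π_4
  π_2 = 3/8·π_0 + 1/8·π_1 + 1/8·π_2 + 1/8·π_3 + 1/8·π_4
  π_3 = 1/8·π_0 + 3/8·π_1 + 1/8·π_2 + 1/8·π_3 + 1/4·π_4
  normalize: π_0 + π_1 + π_2 + π_3 + π_4 = 1
Solving the linear system gives exactly π = [403/1610, 239/1610, 151/805, 153/805, 36/161].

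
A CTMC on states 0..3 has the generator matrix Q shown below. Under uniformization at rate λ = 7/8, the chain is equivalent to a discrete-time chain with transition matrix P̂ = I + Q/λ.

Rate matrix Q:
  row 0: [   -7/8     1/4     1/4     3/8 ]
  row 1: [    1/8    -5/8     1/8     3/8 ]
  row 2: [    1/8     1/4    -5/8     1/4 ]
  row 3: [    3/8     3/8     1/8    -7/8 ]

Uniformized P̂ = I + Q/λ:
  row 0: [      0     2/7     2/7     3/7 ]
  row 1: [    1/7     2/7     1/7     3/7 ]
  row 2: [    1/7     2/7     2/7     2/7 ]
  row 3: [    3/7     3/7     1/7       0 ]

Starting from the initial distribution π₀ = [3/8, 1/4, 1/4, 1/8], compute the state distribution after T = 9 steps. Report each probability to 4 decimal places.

π = [0.1949, 0.3257, 0.1992, 0.2802]

t=0: π = [0.3750, 0.2500, 0.2500, 0.1250]
t=1: π = [0.1250, 0.3036, 0.2321, 0.3393]
t=2: π = [0.2219, 0.3342, 0.1939, 0.2500]
t=3: π = [0.1826, 0.3214, 0.2023, 0.2937]
t=4: π = [0.2007, 0.3277, 0.1978, 0.2738]
t=5: π = [0.1924, 0.3248, 0.1998, 0.2830]
t=6: π = [0.1962, 0.3261, 0.1989, 0.2788]
t=7: π = [0.1945, 0.3255, 0.1993, 0.2807]
t=8: π = [0.1953, 0.3258, 0.1991, 0.2798]
t=9: π = [0.1949, 0.3257, 0.1992, 0.2802]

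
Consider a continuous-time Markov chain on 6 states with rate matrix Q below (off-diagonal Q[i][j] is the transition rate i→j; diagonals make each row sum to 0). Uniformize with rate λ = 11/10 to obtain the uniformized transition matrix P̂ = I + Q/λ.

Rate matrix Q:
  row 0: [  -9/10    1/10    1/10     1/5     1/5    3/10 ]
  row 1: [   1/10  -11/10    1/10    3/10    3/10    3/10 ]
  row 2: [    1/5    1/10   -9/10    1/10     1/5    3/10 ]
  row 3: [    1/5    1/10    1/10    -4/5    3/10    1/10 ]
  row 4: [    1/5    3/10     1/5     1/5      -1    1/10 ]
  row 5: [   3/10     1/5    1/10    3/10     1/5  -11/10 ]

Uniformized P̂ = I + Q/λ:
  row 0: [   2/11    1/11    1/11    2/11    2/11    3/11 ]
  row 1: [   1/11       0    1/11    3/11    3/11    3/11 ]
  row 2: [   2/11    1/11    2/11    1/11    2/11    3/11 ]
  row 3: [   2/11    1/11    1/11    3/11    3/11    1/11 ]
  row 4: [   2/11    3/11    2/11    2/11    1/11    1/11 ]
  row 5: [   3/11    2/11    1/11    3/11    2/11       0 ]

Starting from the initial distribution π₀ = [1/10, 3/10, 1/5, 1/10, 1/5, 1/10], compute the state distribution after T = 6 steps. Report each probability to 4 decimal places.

π = [0.1843, 0.1289, 0.1196, 0.2165, 0.1954, 0.1554]

t=0: π = [0.1000, 0.3000, 0.2000, 0.1000, 0.2000, 0.1000]
t=1: π = [0.1636, 0.1091, 0.1273, 0.2091, 0.2000, 0.1909]
t=2: π = [0.1893, 0.1347, 0.1207, 0.2165, 0.1926, 0.1463]
t=3: π = [0.1829, 0.1270, 0.1194, 0.2161, 0.1962, 0.1585]
t=4: π = [0.1847, 0.1295, 0.1196, 0.2166, 0.1952, 0.1545]
t=5: π = [0.1841, 0.1287, 0.1195, 0.2165, 0.1955, 0.1557]
t=6: π = [0.1843, 0.1289, 0.1196, 0.2165, 0.1954, 0.1554]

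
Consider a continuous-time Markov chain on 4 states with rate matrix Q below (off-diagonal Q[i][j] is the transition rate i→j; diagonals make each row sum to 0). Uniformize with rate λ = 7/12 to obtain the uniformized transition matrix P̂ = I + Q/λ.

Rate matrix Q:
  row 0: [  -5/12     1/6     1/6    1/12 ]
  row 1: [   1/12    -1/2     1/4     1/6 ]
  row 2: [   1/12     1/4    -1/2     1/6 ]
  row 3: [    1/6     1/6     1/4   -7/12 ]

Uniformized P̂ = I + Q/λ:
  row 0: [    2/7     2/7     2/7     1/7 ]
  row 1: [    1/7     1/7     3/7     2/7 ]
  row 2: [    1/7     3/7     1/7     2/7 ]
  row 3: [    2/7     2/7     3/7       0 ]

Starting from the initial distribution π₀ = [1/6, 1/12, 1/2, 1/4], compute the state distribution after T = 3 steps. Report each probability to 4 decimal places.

π = [0.2002, 0.2930, 0.3073, 0.1995]

t=0: π = [0.1667, 0.0833, 0.5000, 0.2500]
t=1: π = [0.2024, 0.3452, 0.2619, 0.1905]
t=2: π = [0.1990, 0.2738, 0.3248, 0.2024]
t=3: π = [0.2002, 0.2930, 0.3073, 0.1995]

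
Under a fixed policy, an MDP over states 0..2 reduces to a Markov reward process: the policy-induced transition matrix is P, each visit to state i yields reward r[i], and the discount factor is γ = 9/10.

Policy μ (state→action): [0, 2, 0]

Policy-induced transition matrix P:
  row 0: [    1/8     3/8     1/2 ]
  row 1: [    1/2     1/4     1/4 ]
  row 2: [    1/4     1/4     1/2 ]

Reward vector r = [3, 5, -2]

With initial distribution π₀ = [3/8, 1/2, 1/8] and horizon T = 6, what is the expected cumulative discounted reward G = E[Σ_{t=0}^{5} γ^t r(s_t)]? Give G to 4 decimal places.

G = 8.9257

t=0: π = [0.3750, 0.5000, 0.1250], E[r] = 3.3750, γ^t·E[r] = 3.375000, running G = 3.375000
t=1: π = [0.3281, 0.2969, 0.3750], E[r] = 1.7188, γ^t·E[r] = 1.546875, running G = 4.921875
t=2: π = [0.2832, 0.2910, 0.4258], E[r] = 1.4531, γ^t·E[r] = 1.177031, running G = 6.098906
t=3: π = [0.2874, 0.2854, 0.4272], E[r] = 1.4346, γ^t·E[r] = 1.045802, running G = 7.144708
t=4: π = [0.2854, 0.2859, 0.4286], E[r] = 1.4286, γ^t·E[r] = 0.937297, running G = 8.082005
t=5: π = [0.2858, 0.2857, 0.4285], E[r] = 1.4288, γ^t·E[r] = 0.843667, running G = 8.925672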